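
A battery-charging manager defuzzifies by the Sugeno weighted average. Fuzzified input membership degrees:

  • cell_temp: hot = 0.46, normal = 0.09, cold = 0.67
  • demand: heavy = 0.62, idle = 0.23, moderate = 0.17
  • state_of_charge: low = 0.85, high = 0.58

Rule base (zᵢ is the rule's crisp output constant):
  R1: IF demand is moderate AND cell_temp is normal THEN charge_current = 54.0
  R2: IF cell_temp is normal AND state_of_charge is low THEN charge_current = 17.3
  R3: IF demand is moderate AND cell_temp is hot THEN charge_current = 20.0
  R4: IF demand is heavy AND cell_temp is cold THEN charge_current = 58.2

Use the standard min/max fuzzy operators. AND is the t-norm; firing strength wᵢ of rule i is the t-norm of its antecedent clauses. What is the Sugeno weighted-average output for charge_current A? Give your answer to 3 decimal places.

47.321

R1 (z=54.0): moderate=0.17, normal=0.09; AND[min(a, b)] → w = 0.09
R2 (z=17.3): normal=0.09, low=0.85; AND[min(a, b)] → w = 0.09
R3 (z=20.0): moderate=0.17, hot=0.46; AND[min(a, b)] → w = 0.17
R4 (z=58.2): heavy=0.62, cold=0.67; AND[min(a, b)] → w = 0.62
Weighted average = (0.09·54.0 + 0.09·17.3 + 0.17·20.0 + 0.62·58.2) / (0.09 + 0.09 + 0.17 + 0.62)
  = 45.9010 / 0.9700 = 47.321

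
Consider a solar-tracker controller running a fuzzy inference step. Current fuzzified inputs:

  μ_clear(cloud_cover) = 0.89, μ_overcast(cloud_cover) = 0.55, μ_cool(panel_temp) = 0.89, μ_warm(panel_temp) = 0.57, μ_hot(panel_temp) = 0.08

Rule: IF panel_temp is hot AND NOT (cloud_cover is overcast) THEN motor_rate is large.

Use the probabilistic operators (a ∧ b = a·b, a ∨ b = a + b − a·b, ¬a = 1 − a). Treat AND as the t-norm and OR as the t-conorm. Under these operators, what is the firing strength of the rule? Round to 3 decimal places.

firing strength: hot=0.08, ¬overcast=1−0.55=0.45; AND[a·b] → w = 0.0360

0.036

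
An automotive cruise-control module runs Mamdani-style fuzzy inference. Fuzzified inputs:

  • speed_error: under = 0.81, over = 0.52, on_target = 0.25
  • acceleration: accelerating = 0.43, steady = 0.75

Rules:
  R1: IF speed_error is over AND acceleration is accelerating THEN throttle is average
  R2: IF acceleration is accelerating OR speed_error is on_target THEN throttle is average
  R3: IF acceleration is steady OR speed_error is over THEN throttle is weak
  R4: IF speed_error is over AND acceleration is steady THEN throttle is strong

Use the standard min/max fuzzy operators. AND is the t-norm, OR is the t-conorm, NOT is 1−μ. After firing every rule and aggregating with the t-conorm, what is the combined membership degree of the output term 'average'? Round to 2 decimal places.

R1: over=0.52, accelerating=0.43; AND[min(a, b)] → w = 0.43
R2: accelerating=0.43, on_target=0.25; OR[max(a, b)] → w = 0.43
R3: steady=0.75, over=0.52; OR[max(a, b)] → w = 0.75
R4: over=0.52, steady=0.75; AND[min(a, b)] → w = 0.52
Rules with consequent 'average': {R1, R2} → strengths 0.43, 0.43
Aggregate via t-conorm [max(a, b)]: 0.43

0.43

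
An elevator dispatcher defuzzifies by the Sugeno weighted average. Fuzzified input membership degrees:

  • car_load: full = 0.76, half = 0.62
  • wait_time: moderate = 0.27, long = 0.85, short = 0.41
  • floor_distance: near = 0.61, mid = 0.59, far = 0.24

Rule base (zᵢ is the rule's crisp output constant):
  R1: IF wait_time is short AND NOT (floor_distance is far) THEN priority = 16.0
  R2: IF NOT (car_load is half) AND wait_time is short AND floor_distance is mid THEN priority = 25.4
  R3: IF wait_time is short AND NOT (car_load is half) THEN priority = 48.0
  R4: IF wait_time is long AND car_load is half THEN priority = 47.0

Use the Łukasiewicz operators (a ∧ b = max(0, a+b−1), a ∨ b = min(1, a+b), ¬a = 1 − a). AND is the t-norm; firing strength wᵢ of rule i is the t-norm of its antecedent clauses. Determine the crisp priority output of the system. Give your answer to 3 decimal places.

R1 (z=16.0): short=0.41, ¬far=1−0.24=0.76; AND[max(0, a+b−1)] → w = 0.17
R2 (z=25.4): ¬half=1−0.62=0.38, short=0.41, mid=0.59; AND[max(0, a+b−1)] → w = 0.00
R3 (z=48.0): short=0.41, ¬half=1−0.62=0.38; AND[max(0, a+b−1)] → w = 0.00
R4 (z=47.0): long=0.85, half=0.62; AND[max(0, a+b−1)] → w = 0.47
Weighted average = (0.17·16.0 + 0.00·25.4 + 0.00·48.0 + 0.47·47.0) / (0.17 + 0.00 + 0.00 + 0.47)
  = 24.8100 / 0.6400 = 38.766

38.766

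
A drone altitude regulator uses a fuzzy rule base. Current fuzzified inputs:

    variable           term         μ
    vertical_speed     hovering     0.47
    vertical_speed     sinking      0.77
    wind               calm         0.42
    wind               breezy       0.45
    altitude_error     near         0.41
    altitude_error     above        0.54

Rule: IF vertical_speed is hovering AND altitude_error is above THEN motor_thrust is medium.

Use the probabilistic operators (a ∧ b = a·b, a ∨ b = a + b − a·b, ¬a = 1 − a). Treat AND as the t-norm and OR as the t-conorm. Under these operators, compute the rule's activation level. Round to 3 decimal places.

firing strength: hovering=0.47, above=0.54; AND[a·b] → w = 0.2538

0.254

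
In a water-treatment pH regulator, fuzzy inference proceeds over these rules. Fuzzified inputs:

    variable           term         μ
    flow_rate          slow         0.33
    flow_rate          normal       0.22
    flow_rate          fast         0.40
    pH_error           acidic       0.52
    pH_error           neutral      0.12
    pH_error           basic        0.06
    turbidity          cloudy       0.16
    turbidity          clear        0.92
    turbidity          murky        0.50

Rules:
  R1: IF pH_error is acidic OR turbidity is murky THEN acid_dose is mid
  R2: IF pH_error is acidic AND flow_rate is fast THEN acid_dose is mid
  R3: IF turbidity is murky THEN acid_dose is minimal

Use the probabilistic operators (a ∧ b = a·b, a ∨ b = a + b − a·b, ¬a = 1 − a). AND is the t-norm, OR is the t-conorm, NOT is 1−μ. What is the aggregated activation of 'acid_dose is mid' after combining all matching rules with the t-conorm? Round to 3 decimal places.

0.810

R1: acidic=0.52, murky=0.50; OR[a + b − a·b] → w = 0.7600
R2: acidic=0.52, fast=0.40; AND[a·b] → w = 0.2080
R3: murky=0.50 → w = 0.5000
Rules with consequent 'mid': {R1, R2} → strengths 0.7600, 0.2080
Aggregate via t-conorm [a + b − a·b]: 0.8099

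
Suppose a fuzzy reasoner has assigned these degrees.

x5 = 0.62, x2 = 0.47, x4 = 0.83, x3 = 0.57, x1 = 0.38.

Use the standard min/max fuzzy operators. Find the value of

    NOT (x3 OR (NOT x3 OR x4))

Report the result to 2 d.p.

NOT x3 = 1 − 0.57 = 0.43
NOT x3 OR x4 = max(a, b) on (0.43, 0.83) = 0.83
x3 OR (NOT x3 OR x4) = max(a, b) on (0.57, 0.83) = 0.83
NOT (x3 OR (NOT x3 OR x4)) = 1 − 0.83 = 0.17

0.17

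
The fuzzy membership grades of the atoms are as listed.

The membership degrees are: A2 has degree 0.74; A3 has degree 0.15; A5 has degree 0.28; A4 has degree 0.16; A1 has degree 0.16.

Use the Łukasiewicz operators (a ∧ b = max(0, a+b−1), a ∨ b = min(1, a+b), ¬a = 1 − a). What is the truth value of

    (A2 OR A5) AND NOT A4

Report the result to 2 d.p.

0.84

A2 OR A5 = min(1, a+b) on (0.74, 0.28) = 1.00
NOT A4 = 1 − 0.16 = 0.84
(A2 OR A5) AND NOT A4 = max(0, a+b−1) on (1.00, 0.84) = 0.84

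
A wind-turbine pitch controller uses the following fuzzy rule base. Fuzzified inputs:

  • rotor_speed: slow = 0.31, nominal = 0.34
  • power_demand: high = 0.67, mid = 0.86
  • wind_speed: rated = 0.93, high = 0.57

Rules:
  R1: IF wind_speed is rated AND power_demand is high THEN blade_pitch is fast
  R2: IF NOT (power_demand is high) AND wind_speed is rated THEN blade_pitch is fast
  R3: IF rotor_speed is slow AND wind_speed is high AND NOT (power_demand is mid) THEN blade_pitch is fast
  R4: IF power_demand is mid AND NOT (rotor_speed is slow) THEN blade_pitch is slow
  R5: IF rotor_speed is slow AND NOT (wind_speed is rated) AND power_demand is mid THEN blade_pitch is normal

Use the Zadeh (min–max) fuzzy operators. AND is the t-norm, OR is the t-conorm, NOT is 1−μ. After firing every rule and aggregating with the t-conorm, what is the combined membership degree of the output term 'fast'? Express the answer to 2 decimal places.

R1: rated=0.93, high=0.67; AND[min(a, b)] → w = 0.67
R2: ¬high=1−0.67=0.33, rated=0.93; AND[min(a, b)] → w = 0.33
R3: slow=0.31, high=0.57, ¬mid=1−0.86=0.14; AND[min(a, b)] → w = 0.14
R4: mid=0.86, ¬slow=1−0.31=0.69; AND[min(a, b)] → w = 0.69
R5: slow=0.31, ¬rated=1−0.93=0.07, mid=0.86; AND[min(a, b)] → w = 0.07
Rules with consequent 'fast': {R1, R2, R3} → strengths 0.67, 0.33, 0.14
Aggregate via t-conorm [max(a, b)]: 0.67

0.67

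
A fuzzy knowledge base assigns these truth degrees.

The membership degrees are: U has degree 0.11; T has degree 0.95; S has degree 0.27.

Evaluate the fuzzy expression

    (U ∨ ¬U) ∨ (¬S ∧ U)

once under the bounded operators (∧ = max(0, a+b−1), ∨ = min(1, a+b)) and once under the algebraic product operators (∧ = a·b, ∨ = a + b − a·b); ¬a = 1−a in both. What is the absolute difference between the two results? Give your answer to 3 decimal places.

Under bounded:
  ¬U = 1 − 0.11 = 0.89
  U ∨ ¬U = min(1, a+b) on (0.11, 0.89) = 1.00
  ¬S = 1 − 0.27 = 0.73
  ¬S ∧ U = max(0, a+b−1) on (0.73, 0.11) = 0.00
  (U ∨ ¬U) ∨ (¬S ∧ U) = min(1, a+b) on (1.00, 0.00) = 1.00
  → value = 1.0000
Under algebraic product:
  ¬U = 1 − 0.1100 = 0.8900
  U ∨ ¬U = a + b − a·b on (0.1100, 0.8900) = 0.9021
  ¬S = 1 − 0.2700 = 0.7300
  ¬S ∧ U = a·b on (0.7300, 0.1100) = 0.0803
  (U ∨ ¬U) ∨ (¬S ∧ U) = a + b − a·b on (0.9021, 0.0803) = 0.9100
  → value = 0.9100
|1.0000 − 0.9100| = 0.090

0.090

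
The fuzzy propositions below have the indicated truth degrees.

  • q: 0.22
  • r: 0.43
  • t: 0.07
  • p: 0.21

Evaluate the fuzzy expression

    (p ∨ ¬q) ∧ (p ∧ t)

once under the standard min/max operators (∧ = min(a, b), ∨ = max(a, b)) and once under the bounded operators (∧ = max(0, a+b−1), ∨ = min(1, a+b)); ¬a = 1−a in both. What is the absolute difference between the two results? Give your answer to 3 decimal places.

Under standard min/max:
  ¬q = 1 − 0.22 = 0.78
  p ∨ ¬q = max(a, b) on (0.21, 0.78) = 0.78
  p ∧ t = min(a, b) on (0.21, 0.07) = 0.07
  (p ∨ ¬q) ∧ (p ∧ t) = min(a, b) on (0.78, 0.07) = 0.07
  → value = 0.0700
Under bounded:
  ¬q = 1 − 0.22 = 0.78
  p ∨ ¬q = min(1, a+b) on (0.21, 0.78) = 0.99
  p ∧ t = max(0, a+b−1) on (0.21, 0.07) = 0.00
  (p ∨ ¬q) ∧ (p ∧ t) = max(0, a+b−1) on (0.99, 0.00) = 0.00
  → value = 0.0000
|0.0700 − 0.0000| = 0.070

0.070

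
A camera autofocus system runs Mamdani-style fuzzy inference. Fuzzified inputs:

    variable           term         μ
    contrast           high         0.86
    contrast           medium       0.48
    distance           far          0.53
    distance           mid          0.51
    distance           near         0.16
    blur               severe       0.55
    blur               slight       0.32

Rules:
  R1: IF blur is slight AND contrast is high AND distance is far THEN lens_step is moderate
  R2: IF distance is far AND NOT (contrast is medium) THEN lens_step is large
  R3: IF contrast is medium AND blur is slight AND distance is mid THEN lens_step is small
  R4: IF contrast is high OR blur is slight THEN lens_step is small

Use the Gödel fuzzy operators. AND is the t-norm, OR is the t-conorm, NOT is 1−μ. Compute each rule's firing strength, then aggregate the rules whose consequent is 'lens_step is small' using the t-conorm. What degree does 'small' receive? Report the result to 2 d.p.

0.86

R1: slight=0.32, high=0.86, far=0.53; AND[min(a, b)] → w = 0.32
R2: far=0.53, ¬medium=1−0.48=0.52; AND[min(a, b)] → w = 0.52
R3: medium=0.48, slight=0.32, mid=0.51; AND[min(a, b)] → w = 0.32
R4: high=0.86, slight=0.32; OR[max(a, b)] → w = 0.86
Rules with consequent 'small': {R3, R4} → strengths 0.32, 0.86
Aggregate via t-conorm [max(a, b)]: 0.86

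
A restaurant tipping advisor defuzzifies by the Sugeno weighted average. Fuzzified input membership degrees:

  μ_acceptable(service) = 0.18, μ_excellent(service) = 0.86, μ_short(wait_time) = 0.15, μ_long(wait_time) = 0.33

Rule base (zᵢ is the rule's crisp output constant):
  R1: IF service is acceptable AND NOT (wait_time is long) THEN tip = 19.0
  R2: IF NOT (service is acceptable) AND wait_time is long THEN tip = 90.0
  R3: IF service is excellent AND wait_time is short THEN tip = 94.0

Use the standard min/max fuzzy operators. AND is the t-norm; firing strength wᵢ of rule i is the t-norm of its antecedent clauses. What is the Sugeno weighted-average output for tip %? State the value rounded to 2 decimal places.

71.55

R1 (z=19.0): acceptable=0.18, ¬long=1−0.33=0.67; AND[min(a, b)] → w = 0.18
R2 (z=90.0): ¬acceptable=1−0.18=0.82, long=0.33; AND[min(a, b)] → w = 0.33
R3 (z=94.0): excellent=0.86, short=0.15; AND[min(a, b)] → w = 0.15
Weighted average = (0.18·19.0 + 0.33·90.0 + 0.15·94.0) / (0.18 + 0.33 + 0.15)
  = 47.2200 / 0.6600 = 71.55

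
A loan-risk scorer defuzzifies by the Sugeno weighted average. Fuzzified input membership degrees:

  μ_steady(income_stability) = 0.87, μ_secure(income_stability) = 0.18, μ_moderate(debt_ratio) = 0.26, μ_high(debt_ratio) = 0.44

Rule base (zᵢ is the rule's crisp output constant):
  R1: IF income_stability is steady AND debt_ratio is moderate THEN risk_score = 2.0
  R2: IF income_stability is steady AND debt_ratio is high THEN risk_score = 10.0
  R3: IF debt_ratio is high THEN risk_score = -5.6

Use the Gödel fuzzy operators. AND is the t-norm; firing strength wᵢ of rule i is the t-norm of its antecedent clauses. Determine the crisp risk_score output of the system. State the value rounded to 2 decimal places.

2.15

R1 (z=2.0): steady=0.87, moderate=0.26; AND[min(a, b)] → w = 0.26
R2 (z=10.0): steady=0.87, high=0.44; AND[min(a, b)] → w = 0.44
R3 (z=-5.6): high=0.44 → w = 0.44
Weighted average = (0.26·2.0 + 0.44·10.0 + 0.44·-5.6) / (0.26 + 0.44 + 0.44)
  = 2.4560 / 1.1400 = 2.15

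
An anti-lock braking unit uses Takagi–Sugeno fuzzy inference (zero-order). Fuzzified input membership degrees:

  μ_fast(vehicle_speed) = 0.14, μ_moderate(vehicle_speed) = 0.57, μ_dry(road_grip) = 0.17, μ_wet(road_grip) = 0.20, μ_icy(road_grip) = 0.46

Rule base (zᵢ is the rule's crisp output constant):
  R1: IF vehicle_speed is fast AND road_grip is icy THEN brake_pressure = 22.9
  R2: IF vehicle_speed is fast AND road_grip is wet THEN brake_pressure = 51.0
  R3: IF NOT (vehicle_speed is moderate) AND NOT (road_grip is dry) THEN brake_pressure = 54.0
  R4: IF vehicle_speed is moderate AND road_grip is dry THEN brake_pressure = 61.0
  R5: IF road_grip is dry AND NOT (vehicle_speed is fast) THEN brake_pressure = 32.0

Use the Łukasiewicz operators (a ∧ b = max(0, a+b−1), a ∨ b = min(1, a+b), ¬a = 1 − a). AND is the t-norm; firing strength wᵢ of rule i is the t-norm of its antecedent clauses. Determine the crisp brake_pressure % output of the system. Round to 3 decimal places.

R1 (z=22.9): fast=0.14, icy=0.46; AND[max(0, a+b−1)] → w = 0.00
R2 (z=51.0): fast=0.14, wet=0.20; AND[max(0, a+b−1)] → w = 0.00
R3 (z=54.0): ¬moderate=1−0.57=0.43, ¬dry=1−0.17=0.83; AND[max(0, a+b−1)] → w = 0.26
R4 (z=61.0): moderate=0.57, dry=0.17; AND[max(0, a+b−1)] → w = 0.00
R5 (z=32.0): dry=0.17, ¬fast=1−0.14=0.86; AND[max(0, a+b−1)] → w = 0.03
Weighted average = (0.00·22.9 + 0.00·51.0 + 0.26·54.0 + 0.00·61.0 + 0.03·32.0) / (0.00 + 0.00 + 0.26 + 0.00 + 0.03)
  = 15.0000 / 0.2900 = 51.724

51.724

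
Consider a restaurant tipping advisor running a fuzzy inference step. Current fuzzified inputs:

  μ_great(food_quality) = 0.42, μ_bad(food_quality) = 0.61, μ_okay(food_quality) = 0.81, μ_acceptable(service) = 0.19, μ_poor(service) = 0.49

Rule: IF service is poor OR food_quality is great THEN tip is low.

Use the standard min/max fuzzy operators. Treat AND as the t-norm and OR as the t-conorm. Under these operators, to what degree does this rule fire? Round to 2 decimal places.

firing strength: poor=0.49, great=0.42; OR[max(a, b)] → w = 0.49

0.49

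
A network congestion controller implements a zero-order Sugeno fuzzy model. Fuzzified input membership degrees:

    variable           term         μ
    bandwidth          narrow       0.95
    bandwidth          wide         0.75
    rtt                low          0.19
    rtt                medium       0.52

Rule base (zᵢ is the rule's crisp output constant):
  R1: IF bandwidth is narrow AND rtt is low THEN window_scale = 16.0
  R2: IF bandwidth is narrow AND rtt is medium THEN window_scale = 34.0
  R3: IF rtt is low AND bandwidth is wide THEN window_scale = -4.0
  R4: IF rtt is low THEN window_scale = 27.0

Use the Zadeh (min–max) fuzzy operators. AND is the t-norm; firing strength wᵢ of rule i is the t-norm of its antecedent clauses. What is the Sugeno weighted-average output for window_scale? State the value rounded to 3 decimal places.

23.018

R1 (z=16.0): narrow=0.95, low=0.19; AND[min(a, b)] → w = 0.19
R2 (z=34.0): narrow=0.95, medium=0.52; AND[min(a, b)] → w = 0.52
R3 (z=-4.0): low=0.19, wide=0.75; AND[min(a, b)] → w = 0.19
R4 (z=27.0): low=0.19 → w = 0.19
Weighted average = (0.19·16.0 + 0.52·34.0 + 0.19·-4.0 + 0.19·27.0) / (0.19 + 0.52 + 0.19 + 0.19)
  = 25.0900 / 1.0900 = 23.018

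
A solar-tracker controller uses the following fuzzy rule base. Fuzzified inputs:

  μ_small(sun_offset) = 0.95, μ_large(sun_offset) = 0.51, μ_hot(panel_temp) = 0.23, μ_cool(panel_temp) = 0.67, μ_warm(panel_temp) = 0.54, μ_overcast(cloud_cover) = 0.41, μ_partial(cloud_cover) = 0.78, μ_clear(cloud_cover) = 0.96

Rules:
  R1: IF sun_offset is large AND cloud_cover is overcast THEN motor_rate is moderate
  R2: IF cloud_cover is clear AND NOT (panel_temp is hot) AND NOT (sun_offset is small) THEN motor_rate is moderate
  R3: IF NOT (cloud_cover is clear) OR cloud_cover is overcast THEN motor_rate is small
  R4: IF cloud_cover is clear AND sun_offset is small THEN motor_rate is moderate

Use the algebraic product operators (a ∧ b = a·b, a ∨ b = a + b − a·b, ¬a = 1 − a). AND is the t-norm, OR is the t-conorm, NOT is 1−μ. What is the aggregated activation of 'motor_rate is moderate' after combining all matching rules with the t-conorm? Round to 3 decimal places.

0.933

R1: large=0.51, overcast=0.41; AND[a·b] → w = 0.2091
R2: clear=0.96, ¬hot=1−0.23=0.77, ¬small=1−0.95=0.05; AND[a·b] → w = 0.0370
R3: ¬clear=1−0.96=0.04, overcast=0.41; OR[a + b − a·b] → w = 0.4336
R4: clear=0.96, small=0.95; AND[a·b] → w = 0.9120
Rules with consequent 'moderate': {R1, R2, R4} → strengths 0.2091, 0.0370, 0.9120
Aggregate via t-conorm [a + b − a·b]: 0.9330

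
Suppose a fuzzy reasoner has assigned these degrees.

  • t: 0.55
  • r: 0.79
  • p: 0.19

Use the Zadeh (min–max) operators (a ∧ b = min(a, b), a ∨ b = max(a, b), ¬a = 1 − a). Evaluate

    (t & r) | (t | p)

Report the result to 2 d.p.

0.55

t & r = min(a, b) on (0.55, 0.79) = 0.55
t | p = max(a, b) on (0.55, 0.19) = 0.55
(t & r) | (t | p) = max(a, b) on (0.55, 0.55) = 0.55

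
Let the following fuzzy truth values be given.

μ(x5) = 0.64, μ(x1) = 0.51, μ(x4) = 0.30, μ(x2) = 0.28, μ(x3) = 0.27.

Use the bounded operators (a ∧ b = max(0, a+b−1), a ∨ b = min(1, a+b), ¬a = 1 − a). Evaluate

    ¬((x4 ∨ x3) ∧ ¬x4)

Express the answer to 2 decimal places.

0.73

x4 ∨ x3 = min(1, a+b) on (0.30, 0.27) = 0.57
¬x4 = 1 − 0.30 = 0.70
(x4 ∨ x3) ∧ ¬x4 = max(0, a+b−1) on (0.57, 0.70) = 0.27
¬((x4 ∨ x3) ∧ ¬x4) = 1 − 0.27 = 0.73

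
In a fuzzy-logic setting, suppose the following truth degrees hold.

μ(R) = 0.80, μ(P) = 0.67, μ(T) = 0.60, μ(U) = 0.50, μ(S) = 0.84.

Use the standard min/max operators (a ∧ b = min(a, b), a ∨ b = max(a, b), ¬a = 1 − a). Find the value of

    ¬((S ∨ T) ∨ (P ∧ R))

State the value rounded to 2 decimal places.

S ∨ T = max(a, b) on (0.84, 0.60) = 0.84
P ∧ R = min(a, b) on (0.67, 0.80) = 0.67
(S ∨ T) ∨ (P ∧ R) = max(a, b) on (0.84, 0.67) = 0.84
¬((S ∨ T) ∨ (P ∧ R)) = 1 − 0.84 = 0.16

0.16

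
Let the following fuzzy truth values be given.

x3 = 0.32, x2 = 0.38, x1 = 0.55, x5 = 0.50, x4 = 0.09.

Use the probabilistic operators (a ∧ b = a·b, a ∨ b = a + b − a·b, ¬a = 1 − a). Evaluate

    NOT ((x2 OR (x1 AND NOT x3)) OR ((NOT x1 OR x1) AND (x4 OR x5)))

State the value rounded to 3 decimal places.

0.229

NOT x3 = 1 − 0.3200 = 0.6800
x1 AND NOT x3 = a·b on (0.5500, 0.6800) = 0.3740
x2 OR (x1 AND NOT x3) = a + b − a·b on (0.3800, 0.3740) = 0.6119
NOT x1 = 1 − 0.5500 = 0.4500
NOT x1 OR x1 = a + b − a·b on (0.4500, 0.5500) = 0.7525
x4 OR x5 = a + b − a·b on (0.0900, 0.5000) = 0.5450
(NOT x1 OR x1) AND (x4 OR x5) = a·b on (0.7525, 0.5450) = 0.4101
(x2 OR (x1 AND NOT x3)) OR ((NOT x1 OR x1) AND (x4 OR x5)) = a + b − a·b on (0.6119, 0.4101) = 0.7711
NOT ((x2 OR (x1 AND NOT x3)) OR ((NOT x1 OR x1) AND (x4 OR x5))) = 1 − 0.7711 = 0.2289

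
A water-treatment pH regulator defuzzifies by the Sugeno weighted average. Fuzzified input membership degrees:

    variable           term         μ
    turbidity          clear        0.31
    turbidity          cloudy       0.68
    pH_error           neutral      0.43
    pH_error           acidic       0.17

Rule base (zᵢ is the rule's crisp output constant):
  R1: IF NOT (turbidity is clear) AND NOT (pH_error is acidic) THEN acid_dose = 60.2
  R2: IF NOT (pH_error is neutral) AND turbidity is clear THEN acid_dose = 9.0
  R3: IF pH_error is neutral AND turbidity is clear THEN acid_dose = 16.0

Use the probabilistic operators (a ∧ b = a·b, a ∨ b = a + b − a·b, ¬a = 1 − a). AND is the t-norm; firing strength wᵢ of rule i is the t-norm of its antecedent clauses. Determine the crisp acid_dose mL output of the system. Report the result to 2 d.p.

43.28

R1 (z=60.2): ¬clear=1−0.31=0.69, ¬acidic=1−0.17=0.83; AND[a·b] → w = 0.5727
R2 (z=9.0): ¬neutral=1−0.43=0.57, clear=0.31; AND[a·b] → w = 0.1767
R3 (z=16.0): neutral=0.43, clear=0.31; AND[a·b] → w = 0.1333
Weighted average = (0.5727·60.2 + 0.1767·9.0 + 0.1333·16.0) / (0.5727 + 0.1767 + 0.1333)
  = 38.1996 / 0.8827 = 43.28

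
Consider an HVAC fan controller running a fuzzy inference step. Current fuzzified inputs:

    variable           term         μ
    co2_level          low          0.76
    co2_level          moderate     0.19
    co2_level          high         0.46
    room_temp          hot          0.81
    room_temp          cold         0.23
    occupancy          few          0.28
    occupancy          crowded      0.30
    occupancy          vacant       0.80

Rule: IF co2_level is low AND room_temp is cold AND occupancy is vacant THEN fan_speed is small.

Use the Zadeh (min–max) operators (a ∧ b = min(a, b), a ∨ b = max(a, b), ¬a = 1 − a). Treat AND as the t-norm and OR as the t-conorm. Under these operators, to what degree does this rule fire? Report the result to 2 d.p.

firing strength: low=0.76, cold=0.23, vacant=0.80; AND[min(a, b)] → w = 0.23

0.23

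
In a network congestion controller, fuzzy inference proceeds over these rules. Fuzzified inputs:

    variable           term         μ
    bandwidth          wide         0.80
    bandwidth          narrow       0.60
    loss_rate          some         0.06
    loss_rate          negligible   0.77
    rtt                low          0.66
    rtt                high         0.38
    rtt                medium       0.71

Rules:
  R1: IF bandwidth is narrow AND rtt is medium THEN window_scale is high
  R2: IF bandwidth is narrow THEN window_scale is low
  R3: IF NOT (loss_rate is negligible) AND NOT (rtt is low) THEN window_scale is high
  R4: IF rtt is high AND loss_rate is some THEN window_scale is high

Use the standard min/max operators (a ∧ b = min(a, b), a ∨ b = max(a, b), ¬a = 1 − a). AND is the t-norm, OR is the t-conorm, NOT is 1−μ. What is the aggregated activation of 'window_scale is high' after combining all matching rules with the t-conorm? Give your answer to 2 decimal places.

R1: narrow=0.60, medium=0.71; AND[min(a, b)] → w = 0.60
R2: narrow=0.60 → w = 0.60
R3: ¬negligible=1−0.77=0.23, ¬low=1−0.66=0.34; AND[min(a, b)] → w = 0.23
R4: high=0.38, some=0.06; AND[min(a, b)] → w = 0.06
Rules with consequent 'high': {R1, R3, R4} → strengths 0.60, 0.23, 0.06
Aggregate via t-conorm [max(a, b)]: 0.60

0.60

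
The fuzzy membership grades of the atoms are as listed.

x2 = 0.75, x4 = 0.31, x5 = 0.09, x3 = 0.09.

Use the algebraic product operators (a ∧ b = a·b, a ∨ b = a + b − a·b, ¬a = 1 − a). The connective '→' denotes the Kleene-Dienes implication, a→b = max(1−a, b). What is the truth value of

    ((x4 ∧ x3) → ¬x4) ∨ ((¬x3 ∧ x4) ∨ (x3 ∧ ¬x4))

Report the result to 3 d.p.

x4 ∧ x3 = a·b on (0.3100, 0.0900) = 0.0279
¬x4 = 1 − 0.3100 = 0.6900
(x4 ∧ x3) → ¬x4  [Kleene-Dienes: max(1−a, b)] with a=0.0279, b=0.6900 → 0.9721
¬x3 = 1 − 0.0900 = 0.9100
¬x3 ∧ x4 = a·b on (0.9100, 0.3100) = 0.2821
¬x4 = 1 − 0.3100 = 0.6900
x3 ∧ ¬x4 = a·b on (0.0900, 0.6900) = 0.0621
(¬x3 ∧ x4) ∨ (x3 ∧ ¬x4) = a + b − a·b on (0.2821, 0.0621) = 0.3267
((x4 ∧ x3) → ¬x4) ∨ ((¬x3 ∧ x4) ∨ (x3 ∧ ¬x4)) = a + b − a·b on (0.9721, 0.3267) = 0.9812

0.981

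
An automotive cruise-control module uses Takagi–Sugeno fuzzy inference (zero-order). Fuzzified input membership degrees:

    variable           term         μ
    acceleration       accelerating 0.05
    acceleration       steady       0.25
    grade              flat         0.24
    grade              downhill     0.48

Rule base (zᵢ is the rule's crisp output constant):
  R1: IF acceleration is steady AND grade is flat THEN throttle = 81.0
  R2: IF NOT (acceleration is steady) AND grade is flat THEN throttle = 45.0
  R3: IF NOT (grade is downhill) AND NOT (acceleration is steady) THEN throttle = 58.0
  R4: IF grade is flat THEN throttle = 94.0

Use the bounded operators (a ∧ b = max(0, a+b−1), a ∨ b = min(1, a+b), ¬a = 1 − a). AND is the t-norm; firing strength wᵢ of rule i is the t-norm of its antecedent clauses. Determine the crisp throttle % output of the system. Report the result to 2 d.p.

74.94

R1 (z=81.0): steady=0.25, flat=0.24; AND[max(0, a+b−1)] → w = 0.00
R2 (z=45.0): ¬steady=1−0.25=0.75, flat=0.24; AND[max(0, a+b−1)] → w = 0.00
R3 (z=58.0): ¬downhill=1−0.48=0.52, ¬steady=1−0.25=0.75; AND[max(0, a+b−1)] → w = 0.27
R4 (z=94.0): flat=0.24 → w = 0.24
Weighted average = (0.00·81.0 + 0.00·45.0 + 0.27·58.0 + 0.24·94.0) / (0.00 + 0.00 + 0.27 + 0.24)
  = 38.2200 / 0.5100 = 74.94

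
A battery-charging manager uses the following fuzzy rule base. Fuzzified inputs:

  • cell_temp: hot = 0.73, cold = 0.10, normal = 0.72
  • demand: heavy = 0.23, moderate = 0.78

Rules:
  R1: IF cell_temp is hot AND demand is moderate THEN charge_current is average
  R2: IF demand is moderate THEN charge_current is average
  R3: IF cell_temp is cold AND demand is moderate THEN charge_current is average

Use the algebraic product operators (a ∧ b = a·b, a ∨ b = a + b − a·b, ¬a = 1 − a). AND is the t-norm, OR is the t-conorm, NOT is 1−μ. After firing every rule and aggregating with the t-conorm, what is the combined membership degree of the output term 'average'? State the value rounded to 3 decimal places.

0.913

R1: hot=0.73, moderate=0.78; AND[a·b] → w = 0.5694
R2: moderate=0.78 → w = 0.7800
R3: cold=0.10, moderate=0.78; AND[a·b] → w = 0.0780
Rules with consequent 'average': {R1, R2, R3} → strengths 0.5694, 0.7800, 0.0780
Aggregate via t-conorm [a + b − a·b]: 0.9127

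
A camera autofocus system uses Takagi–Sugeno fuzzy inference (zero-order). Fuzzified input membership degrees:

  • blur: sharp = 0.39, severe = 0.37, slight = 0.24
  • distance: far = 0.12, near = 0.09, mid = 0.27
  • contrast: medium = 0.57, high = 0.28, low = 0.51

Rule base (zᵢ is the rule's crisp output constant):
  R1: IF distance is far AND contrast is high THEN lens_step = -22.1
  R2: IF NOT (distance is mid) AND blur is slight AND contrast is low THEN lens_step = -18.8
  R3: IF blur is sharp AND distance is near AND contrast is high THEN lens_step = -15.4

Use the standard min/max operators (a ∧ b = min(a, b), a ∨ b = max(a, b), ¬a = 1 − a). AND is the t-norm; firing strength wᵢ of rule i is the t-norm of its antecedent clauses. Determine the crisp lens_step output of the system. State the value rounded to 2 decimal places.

R1 (z=-22.1): far=0.12, high=0.28; AND[min(a, b)] → w = 0.12
R2 (z=-18.8): ¬mid=1−0.27=0.73, slight=0.24, low=0.51; AND[min(a, b)] → w = 0.24
R3 (z=-15.4): sharp=0.39, near=0.09, high=0.28; AND[min(a, b)] → w = 0.09
Weighted average = (0.12·-22.1 + 0.24·-18.8 + 0.09·-15.4) / (0.12 + 0.24 + 0.09)
  = -8.5500 / 0.4500 = -19.00

-19.00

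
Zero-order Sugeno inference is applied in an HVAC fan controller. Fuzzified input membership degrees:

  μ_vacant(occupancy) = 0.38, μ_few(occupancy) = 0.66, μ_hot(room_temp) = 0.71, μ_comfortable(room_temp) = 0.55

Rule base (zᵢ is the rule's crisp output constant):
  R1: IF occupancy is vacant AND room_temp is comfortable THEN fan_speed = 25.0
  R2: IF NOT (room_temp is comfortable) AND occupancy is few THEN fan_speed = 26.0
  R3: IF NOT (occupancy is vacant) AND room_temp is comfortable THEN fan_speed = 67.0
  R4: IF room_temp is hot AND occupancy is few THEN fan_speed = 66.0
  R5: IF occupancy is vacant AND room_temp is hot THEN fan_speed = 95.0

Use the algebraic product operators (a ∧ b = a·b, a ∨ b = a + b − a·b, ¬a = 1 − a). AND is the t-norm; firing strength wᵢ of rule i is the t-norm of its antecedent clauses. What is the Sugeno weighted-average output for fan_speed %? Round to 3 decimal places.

R1 (z=25.0): vacant=0.38, comfortable=0.55; AND[a·b] → w = 0.2090
R2 (z=26.0): ¬comfortable=1−0.55=0.45, few=0.66; AND[a·b] → w = 0.2970
R3 (z=67.0): ¬vacant=1−0.38=0.62, comfortable=0.55; AND[a·b] → w = 0.3410
R4 (z=66.0): hot=0.71, few=0.66; AND[a·b] → w = 0.4686
R5 (z=95.0): vacant=0.38, hot=0.71; AND[a·b] → w = 0.2698
Weighted average = (0.2090·25.0 + 0.2970·26.0 + 0.3410·67.0 + 0.4686·66.0 + 0.2698·95.0) / (0.2090 + 0.2970 + 0.3410 + 0.4686 + 0.2698)
  = 92.3526 / 1.5854 = 58.252

58.252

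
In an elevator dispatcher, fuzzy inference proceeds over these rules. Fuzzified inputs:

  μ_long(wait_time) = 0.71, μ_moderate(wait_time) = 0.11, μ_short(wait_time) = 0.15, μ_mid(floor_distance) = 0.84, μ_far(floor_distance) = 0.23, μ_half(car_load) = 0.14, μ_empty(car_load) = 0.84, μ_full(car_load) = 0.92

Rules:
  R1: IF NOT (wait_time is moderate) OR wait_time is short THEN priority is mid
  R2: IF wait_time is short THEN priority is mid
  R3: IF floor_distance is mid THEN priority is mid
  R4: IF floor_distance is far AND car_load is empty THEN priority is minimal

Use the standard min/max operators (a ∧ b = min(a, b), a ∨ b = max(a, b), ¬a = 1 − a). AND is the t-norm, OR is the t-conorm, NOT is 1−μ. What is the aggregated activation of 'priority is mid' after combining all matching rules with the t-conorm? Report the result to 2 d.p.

0.89

R1: ¬moderate=1−0.11=0.89, short=0.15; OR[max(a, b)] → w = 0.89
R2: short=0.15 → w = 0.15
R3: mid=0.84 → w = 0.84
R4: far=0.23, empty=0.84; AND[min(a, b)] → w = 0.23
Rules with consequent 'mid': {R1, R2, R3} → strengths 0.89, 0.15, 0.84
Aggregate via t-conorm [max(a, b)]: 0.89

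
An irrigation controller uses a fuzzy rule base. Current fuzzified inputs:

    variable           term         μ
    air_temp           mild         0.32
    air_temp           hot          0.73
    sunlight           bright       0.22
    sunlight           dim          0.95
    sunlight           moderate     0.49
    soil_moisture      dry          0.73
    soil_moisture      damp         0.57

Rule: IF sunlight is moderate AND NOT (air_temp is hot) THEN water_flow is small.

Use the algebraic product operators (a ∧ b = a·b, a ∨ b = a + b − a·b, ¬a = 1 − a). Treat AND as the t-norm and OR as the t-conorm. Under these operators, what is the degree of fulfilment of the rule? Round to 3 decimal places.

0.132

firing strength: moderate=0.49, ¬hot=1−0.73=0.27; AND[a·b] → w = 0.1323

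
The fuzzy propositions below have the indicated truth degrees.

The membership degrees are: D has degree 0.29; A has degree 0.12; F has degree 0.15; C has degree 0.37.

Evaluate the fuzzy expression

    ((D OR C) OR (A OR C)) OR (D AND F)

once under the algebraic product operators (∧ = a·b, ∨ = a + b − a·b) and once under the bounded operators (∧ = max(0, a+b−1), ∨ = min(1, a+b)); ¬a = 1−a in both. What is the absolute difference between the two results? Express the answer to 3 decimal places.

0.237

Under algebraic product:
  D OR C = a + b − a·b on (0.2900, 0.3700) = 0.5527
  A OR C = a + b − a·b on (0.1200, 0.3700) = 0.4456
  (D OR C) OR (A OR C) = a + b − a·b on (0.5527, 0.4456) = 0.7520
  D AND F = a·b on (0.2900, 0.1500) = 0.0435
  ((D OR C) OR (A OR C)) OR (D AND F) = a + b − a·b on (0.7520, 0.0435) = 0.7628
  → value = 0.7628
Under bounded:
  D OR C = min(1, a+b) on (0.29, 0.37) = 0.66
  A OR C = min(1, a+b) on (0.12, 0.37) = 0.49
  (D OR C) OR (A OR C) = min(1, a+b) on (0.66, 0.49) = 1.00
  D AND F = max(0, a+b−1) on (0.29, 0.15) = 0.00
  ((D OR C) OR (A OR C)) OR (D AND F) = min(1, a+b) on (1.00, 0.00) = 1.00
  → value = 1.0000
|0.7628 − 1.0000| = 0.237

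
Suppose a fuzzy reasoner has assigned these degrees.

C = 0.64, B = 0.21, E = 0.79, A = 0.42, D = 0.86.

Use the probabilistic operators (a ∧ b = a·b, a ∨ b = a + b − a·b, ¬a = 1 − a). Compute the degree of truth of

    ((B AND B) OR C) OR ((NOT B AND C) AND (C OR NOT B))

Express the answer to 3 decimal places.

0.817

B AND B = a·b on (0.2100, 0.2100) = 0.0441
(B AND B) OR C = a + b − a·b on (0.0441, 0.6400) = 0.6559
NOT B = 1 − 0.2100 = 0.7900
NOT B AND C = a·b on (0.7900, 0.6400) = 0.5056
NOT B = 1 − 0.2100 = 0.7900
C OR NOT B = a + b − a·b on (0.6400, 0.7900) = 0.9244
(NOT B AND C) AND (C OR NOT B) = a·b on (0.5056, 0.9244) = 0.4674
((B AND B) OR C) OR ((NOT B AND C) AND (C OR NOT B)) = a + b − a·b on (0.6559, 0.4674) = 0.8167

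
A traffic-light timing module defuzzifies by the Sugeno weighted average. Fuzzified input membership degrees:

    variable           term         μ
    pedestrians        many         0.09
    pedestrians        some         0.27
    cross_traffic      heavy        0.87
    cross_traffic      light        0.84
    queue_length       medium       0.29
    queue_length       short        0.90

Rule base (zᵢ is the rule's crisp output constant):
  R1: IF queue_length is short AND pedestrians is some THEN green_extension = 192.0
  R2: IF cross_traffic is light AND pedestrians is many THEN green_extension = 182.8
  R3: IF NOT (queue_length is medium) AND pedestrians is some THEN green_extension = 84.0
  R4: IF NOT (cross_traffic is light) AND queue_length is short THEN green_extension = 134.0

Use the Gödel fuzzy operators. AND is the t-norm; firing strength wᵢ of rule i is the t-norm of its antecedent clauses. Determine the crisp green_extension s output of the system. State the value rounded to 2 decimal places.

R1 (z=192.0): short=0.90, some=0.27; AND[min(a, b)] → w = 0.27
R2 (z=182.8): light=0.84, many=0.09; AND[min(a, b)] → w = 0.09
R3 (z=84.0): ¬medium=1−0.29=0.71, some=0.27; AND[min(a, b)] → w = 0.27
R4 (z=134.0): ¬light=1−0.84=0.16, short=0.90; AND[min(a, b)] → w = 0.16
Weighted average = (0.27·192.0 + 0.09·182.8 + 0.27·84.0 + 0.16·134.0) / (0.27 + 0.09 + 0.27 + 0.16)
  = 112.4120 / 0.7900 = 142.29

142.29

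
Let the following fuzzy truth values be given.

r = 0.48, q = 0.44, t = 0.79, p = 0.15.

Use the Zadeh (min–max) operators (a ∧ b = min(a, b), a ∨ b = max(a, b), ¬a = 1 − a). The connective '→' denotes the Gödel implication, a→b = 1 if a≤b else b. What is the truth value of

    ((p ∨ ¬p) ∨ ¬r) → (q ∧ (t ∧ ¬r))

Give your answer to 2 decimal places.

0.44

¬p = 1 − 0.15 = 0.85
p ∨ ¬p = max(a, b) on (0.15, 0.85) = 0.85
¬r = 1 − 0.48 = 0.52
(p ∨ ¬p) ∨ ¬r = max(a, b) on (0.85, 0.52) = 0.85
¬r = 1 − 0.48 = 0.52
t ∧ ¬r = min(a, b) on (0.79, 0.52) = 0.52
q ∧ (t ∧ ¬r) = min(a, b) on (0.44, 0.52) = 0.44
((p ∨ ¬p) ∨ ¬r) → (q ∧ (t ∧ ¬r))  [Gödel: 1 if a≤b else b] with a=0.85, b=0.44 → 0.44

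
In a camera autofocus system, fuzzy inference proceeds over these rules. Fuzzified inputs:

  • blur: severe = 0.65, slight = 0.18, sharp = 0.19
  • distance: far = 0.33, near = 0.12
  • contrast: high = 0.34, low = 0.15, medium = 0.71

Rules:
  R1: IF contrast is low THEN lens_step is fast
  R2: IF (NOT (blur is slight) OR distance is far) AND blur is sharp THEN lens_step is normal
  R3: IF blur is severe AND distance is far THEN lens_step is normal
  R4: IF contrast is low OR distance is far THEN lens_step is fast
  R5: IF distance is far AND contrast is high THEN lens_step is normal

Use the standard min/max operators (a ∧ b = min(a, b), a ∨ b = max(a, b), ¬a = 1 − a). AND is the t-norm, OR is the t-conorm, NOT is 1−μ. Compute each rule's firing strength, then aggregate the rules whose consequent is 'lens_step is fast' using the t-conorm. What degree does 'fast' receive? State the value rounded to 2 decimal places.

0.33

R1: low=0.15 → w = 0.15
R2: (¬slight=1−0.18=0.82 OR far=0.33) = 0.82; AND[min(a, b)] with sharp=0.19 → w = 0.19
R3: severe=0.65, far=0.33; AND[min(a, b)] → w = 0.33
R4: low=0.15, far=0.33; OR[max(a, b)] → w = 0.33
R5: far=0.33, high=0.34; AND[min(a, b)] → w = 0.33
Rules with consequent 'fast': {R1, R4} → strengths 0.15, 0.33
Aggregate via t-conorm [max(a, b)]: 0.33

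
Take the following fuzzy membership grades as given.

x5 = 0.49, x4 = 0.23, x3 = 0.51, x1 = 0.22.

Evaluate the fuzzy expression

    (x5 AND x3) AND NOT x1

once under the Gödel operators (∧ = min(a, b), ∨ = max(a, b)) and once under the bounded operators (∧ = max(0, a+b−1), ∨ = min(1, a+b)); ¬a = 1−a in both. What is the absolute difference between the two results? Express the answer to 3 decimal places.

Under Gödel:
  x5 AND x3 = min(a, b) on (0.49, 0.51) = 0.49
  NOT x1 = 1 − 0.22 = 0.78
  (x5 AND x3) AND NOT x1 = min(a, b) on (0.49, 0.78) = 0.49
  → value = 0.4900
Under bounded:
  x5 AND x3 = max(0, a+b−1) on (0.49, 0.51) = 0.00
  NOT x1 = 1 − 0.22 = 0.78
  (x5 AND x3) AND NOT x1 = max(0, a+b−1) on (0.00, 0.78) = 0.00
  → value = 0.0000
|0.4900 − 0.0000| = 0.490

0.490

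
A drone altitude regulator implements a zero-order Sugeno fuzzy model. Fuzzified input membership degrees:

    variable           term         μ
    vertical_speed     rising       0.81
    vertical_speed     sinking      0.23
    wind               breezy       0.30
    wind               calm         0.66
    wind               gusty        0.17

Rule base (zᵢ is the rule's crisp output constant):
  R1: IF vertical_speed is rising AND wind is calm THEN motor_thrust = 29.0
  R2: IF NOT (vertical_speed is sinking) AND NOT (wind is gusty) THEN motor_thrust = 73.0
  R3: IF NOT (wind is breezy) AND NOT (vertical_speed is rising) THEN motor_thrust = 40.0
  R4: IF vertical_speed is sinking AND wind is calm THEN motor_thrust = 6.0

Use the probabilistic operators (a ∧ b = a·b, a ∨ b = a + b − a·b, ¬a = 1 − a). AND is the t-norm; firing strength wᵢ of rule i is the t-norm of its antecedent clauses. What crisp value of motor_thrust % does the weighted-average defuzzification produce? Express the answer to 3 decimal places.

46.890

R1 (z=29.0): rising=0.81, calm=0.66; AND[a·b] → w = 0.5346
R2 (z=73.0): ¬sinking=1−0.23=0.77, ¬gusty=1−0.17=0.83; AND[a·b] → w = 0.6391
R3 (z=40.0): ¬breezy=1−0.30=0.70, ¬rising=1−0.81=0.19; AND[a·b] → w = 0.1330
R4 (z=6.0): sinking=0.23, calm=0.66; AND[a·b] → w = 0.1518
Weighted average = (0.5346·29.0 + 0.6391·73.0 + 0.1330·40.0 + 0.1518·6.0) / (0.5346 + 0.6391 + 0.1330 + 0.1518)
  = 68.3885 / 1.4585 = 46.890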